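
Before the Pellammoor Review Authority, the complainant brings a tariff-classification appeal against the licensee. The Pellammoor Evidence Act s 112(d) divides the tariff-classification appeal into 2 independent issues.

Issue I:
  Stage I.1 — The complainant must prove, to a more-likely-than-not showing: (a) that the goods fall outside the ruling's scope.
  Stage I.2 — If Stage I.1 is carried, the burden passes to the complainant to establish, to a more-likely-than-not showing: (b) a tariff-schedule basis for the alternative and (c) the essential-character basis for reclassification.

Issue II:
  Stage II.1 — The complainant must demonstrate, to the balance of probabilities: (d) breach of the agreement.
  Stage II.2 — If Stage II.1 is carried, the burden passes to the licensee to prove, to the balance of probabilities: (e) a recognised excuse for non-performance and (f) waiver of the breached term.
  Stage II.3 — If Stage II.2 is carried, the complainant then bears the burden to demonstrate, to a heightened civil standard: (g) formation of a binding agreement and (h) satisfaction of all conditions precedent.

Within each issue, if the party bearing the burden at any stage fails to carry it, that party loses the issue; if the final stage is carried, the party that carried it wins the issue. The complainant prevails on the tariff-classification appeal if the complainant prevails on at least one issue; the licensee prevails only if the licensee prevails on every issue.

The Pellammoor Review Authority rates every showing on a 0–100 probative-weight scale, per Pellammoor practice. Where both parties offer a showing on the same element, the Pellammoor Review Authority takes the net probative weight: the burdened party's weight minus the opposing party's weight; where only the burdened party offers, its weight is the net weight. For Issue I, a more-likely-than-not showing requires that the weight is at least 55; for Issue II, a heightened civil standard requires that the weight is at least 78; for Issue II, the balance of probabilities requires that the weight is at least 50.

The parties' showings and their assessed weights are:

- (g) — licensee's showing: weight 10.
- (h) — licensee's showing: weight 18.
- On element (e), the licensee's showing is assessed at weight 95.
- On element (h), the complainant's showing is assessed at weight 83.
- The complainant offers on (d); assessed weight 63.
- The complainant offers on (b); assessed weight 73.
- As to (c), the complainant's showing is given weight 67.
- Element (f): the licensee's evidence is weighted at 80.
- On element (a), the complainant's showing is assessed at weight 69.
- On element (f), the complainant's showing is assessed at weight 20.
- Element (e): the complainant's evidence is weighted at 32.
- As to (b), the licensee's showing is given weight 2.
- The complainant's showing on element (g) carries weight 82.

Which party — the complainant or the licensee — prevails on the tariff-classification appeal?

complainant

— Issue I —
At Stage I.1 the complainant must meet a more-likely-than-not showing (weight is at least 55): on (a) the weight is 69, ≥ 55, so (a) meets the standard.
  Stage I.1 carried; the burden remains with the complainant.
At Stage I.2 the complainant must meet a more-likely-than-not showing (weight is at least 55): on (b) the weight is 73 less the opposing 2 gives net 71, which does reach 55, so (b) meets the standard; on (c) the weight is 67, ≥ 55, so (c) meets the standard.
  Stage I.2 carried; the final stage is satisfied.
All stages carried — the complainant prevails on this issue.
— Issue II —
Stage II.1 — burden on complainant; standard: the balance of probabilities (weight is at least 50).
    (d): 63 ≥ 50 [met]
  Stage II.1 carried; the burden shifts to the licensee.
Stage II.2 — burden on licensee; standard: the balance of probabilities (weight is at least 50).
    (e): 95 − 32 = 63 ≥ 50 [met]
    (f): 80 − 20 = 60 ≥ 50 [met]
  The licensee carries Stage II.2; the complainant now bears the burden.
Stage II.3 — burden on complainant; standard: a heightened civil standard (weight is at least 78).
    (g): 82 − 10 = 72 < 78 [not met]
    (h): 83 − 18 = 65 < 78 [not met]
  The complainant does not carry Stage II.3.
The analysis ends at Stage II.3; the licensee prevails on this issue.
Per-issue: Issue I → complainant; Issue II → licensee. The complainant must prevail on at least one issue; overall, the complainant prevails.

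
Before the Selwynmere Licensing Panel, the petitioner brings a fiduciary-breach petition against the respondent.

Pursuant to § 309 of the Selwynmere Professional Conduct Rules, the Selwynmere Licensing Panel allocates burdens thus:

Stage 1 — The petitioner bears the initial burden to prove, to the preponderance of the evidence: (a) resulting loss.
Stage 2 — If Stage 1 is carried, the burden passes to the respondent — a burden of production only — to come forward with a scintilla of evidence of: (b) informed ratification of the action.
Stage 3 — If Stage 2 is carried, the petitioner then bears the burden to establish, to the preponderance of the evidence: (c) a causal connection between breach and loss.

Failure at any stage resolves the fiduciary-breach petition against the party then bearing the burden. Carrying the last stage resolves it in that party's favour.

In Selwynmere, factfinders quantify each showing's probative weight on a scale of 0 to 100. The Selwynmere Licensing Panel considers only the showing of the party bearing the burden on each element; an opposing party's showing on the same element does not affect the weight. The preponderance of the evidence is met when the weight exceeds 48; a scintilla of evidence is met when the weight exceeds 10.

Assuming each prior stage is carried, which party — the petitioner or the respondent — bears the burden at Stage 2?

respondent

Stage 2's rule assigns the burden to the respondent (to a scintilla of evidence).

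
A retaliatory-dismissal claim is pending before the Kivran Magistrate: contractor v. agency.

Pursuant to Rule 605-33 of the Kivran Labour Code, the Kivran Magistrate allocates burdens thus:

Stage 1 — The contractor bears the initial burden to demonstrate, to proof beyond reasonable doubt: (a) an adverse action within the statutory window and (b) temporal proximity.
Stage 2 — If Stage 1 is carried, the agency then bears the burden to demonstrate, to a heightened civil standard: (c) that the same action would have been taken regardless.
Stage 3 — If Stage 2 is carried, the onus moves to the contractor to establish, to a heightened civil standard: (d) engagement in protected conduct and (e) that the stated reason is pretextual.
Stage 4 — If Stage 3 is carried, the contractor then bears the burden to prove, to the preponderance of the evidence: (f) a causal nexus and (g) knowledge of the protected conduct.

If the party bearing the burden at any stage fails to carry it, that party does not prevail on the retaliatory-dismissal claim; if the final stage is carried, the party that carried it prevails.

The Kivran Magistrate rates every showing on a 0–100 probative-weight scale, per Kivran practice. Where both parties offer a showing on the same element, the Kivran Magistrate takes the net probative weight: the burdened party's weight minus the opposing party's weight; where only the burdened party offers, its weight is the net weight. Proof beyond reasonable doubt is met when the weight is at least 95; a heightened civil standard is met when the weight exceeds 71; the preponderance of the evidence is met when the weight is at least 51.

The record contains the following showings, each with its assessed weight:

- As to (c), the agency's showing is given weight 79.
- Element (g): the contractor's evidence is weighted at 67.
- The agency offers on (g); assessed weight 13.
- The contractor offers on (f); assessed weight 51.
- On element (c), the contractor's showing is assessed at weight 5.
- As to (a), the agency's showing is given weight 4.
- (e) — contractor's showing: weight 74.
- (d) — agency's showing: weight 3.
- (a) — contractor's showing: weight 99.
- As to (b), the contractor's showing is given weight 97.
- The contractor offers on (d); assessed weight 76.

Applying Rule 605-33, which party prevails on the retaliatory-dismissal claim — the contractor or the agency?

Stage 1 — burden on contractor; standard: proof beyond reasonable doubt (weight is at least 95).
    (a): 99 − 4 = 95 ≥ 95 [met]
    (b): 97 ≥ 95 [met]
  The contractor carries Stage 1; the agency now bears the burden.
Stage 2 — burden on agency; standard: a heightened civil standard (weight exceeds 71).
    (c): 79 − 5 = 74 > 71 [met]
  The agency carries Stage 2; the contractor now bears the burden.
Stage 3 — burden on contractor; standard: a heightened civil standard (weight exceeds 71).
    (d): 76 − 3 = 73 > 71 [met]
    (e): 74 > 71 [met]
  Stage 3 is satisfied; the contractor continues to bear the burden.
Stage 4 — burden on contractor; standard: the preponderance of the evidence (weight is at least 51).
    (f): 51 ≥ 51 [met]
    (g): 67 − 13 = 54 ≥ 51 [met]
  All elements met at the final stage.
With every stage satisfied, the contractor prevails.

contractor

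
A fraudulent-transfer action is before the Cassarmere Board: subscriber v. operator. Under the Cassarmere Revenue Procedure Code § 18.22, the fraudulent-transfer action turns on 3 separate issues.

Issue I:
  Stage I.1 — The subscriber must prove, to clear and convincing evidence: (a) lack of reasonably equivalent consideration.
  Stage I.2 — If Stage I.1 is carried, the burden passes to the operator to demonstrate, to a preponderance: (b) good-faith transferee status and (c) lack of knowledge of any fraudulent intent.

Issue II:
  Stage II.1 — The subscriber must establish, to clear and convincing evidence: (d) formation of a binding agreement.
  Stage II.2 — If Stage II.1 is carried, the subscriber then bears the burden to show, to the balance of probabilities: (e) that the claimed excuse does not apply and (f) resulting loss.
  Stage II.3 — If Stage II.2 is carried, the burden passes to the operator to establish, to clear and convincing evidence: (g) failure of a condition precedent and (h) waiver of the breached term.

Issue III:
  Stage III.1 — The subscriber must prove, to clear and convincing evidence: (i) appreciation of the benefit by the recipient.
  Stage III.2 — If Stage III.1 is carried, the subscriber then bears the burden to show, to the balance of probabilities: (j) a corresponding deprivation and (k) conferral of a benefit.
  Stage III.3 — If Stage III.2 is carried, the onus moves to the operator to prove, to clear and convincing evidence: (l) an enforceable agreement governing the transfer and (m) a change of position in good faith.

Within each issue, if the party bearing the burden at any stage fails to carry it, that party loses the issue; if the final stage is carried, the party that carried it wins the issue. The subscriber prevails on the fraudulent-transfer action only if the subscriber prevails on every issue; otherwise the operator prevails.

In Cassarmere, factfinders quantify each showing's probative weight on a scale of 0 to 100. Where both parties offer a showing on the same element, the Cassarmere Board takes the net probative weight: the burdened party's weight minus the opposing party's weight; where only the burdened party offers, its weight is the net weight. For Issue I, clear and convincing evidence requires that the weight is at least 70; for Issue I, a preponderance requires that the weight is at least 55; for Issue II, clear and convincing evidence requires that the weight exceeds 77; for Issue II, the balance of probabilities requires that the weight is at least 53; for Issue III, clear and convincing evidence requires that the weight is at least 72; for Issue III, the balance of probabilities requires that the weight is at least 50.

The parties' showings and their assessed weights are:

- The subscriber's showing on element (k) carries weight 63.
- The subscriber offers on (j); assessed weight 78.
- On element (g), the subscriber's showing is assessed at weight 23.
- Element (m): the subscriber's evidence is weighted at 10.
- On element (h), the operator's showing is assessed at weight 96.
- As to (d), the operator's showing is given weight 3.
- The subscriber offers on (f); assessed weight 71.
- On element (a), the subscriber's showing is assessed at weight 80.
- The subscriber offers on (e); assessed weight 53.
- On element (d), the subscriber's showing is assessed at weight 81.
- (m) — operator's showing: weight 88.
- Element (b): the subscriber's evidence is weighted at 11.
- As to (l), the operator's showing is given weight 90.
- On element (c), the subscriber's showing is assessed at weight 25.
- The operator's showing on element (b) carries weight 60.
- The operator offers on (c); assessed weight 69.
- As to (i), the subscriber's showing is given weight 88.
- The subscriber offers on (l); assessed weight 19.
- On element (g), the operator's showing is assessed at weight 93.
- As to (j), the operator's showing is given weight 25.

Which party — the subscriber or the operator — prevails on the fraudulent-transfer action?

subscriber

— Issue I —
Stage I.1 (subscriber, clear and convincing evidence, weight is at least 70): (a) 80 ≥ 70 — meets.
  Stage I.1 is satisfied; the onus moves to the operator.
Stage I.2 (operator, a preponderance, weight is at least 55): (b) net 60−11=49 < 55 — fails; (c) net 69−25=44 < 55 — fails.
  Not every element is met, so the operator fails to carry Stage I.2.
The subscriber prevails on this issue.
— Issue II —
Stage II.1 (subscriber, clear and convincing evidence, weight exceeds 77): (d) net 81−3=78 > 77 — meets.
  All elements met. The subscriber retains the burden for Stage II.2.
Stage II.2 (subscriber, the balance of probabilities, weight is at least 53): (e) 53 ≥ 53 — meets; (f) 71 ≥ 53 — meets.
  All elements met. The burden passes to the operator.
Stage II.3 (operator, clear and convincing evidence, weight exceeds 77): (g) net 93−23=70 ≤ 77 — fails; (h) 96 > 77 — meets.
  The operator does not carry Stage II.3.
The subscriber prevails on this issue.
— Issue III —
Stage III.1 (subscriber, clear and convincing evidence, weight is at least 72): (i) 88 ≥ 72 — meets.
  Stage III.1 carried; the burden remains with the subscriber.
Stage III.2 (subscriber, the balance of probabilities, weight is at least 50): (j) net 78−25=53 ≥ 50 — meets; (k) 63 ≥ 50 — meets.
  The subscriber carries Stage III.2; the operator now bears the burden.
Stage III.3 (operator, clear and convincing evidence, weight is at least 72): (l) net 90−19=71 < 72 — fails; (m) net 88−10=78 ≥ 72 — meets.
  The operator does not carry Stage III.3.
The analysis ends at Stage III.3; the subscriber prevails on this issue.
Per-issue: Issue I → subscriber; Issue II → subscriber; Issue III → subscriber. The subscriber must prevail on every issue; overall, the subscriber prevails.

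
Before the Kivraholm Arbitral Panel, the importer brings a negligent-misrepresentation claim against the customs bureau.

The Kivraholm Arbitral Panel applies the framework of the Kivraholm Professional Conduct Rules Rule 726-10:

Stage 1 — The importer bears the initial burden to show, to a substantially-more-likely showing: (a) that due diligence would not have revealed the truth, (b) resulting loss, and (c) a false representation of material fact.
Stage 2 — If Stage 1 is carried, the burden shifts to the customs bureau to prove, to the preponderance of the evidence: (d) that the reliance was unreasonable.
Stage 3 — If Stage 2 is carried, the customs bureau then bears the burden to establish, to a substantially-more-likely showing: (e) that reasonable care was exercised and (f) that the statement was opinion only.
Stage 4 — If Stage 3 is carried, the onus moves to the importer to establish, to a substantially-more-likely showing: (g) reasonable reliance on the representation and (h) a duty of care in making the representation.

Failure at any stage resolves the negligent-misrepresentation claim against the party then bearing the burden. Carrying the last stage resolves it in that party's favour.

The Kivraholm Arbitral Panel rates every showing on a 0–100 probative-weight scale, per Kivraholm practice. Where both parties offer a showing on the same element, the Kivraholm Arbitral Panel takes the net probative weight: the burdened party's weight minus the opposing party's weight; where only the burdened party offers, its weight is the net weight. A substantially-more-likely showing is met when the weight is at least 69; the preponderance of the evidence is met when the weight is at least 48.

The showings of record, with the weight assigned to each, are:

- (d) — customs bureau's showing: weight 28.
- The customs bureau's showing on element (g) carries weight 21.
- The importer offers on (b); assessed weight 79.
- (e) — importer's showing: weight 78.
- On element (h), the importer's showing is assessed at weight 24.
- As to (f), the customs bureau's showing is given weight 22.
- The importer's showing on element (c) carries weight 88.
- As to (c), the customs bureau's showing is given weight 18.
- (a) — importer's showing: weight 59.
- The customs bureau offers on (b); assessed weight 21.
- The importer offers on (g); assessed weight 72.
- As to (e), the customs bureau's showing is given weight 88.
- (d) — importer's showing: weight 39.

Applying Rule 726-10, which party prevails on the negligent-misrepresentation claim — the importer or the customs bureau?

Stage 1 — burden on importer; standard: a substantially-more-likely showing (weight is at least 69).
    (a): 59 < 69 [not met]
    (b): 79 − 21 = 58 < 69 [not met]
    (c): 88 − 18 = 70 ≥ 69 [met]
  The importer does not carry Stage 1.
The customs bureau prevails.

customs bureau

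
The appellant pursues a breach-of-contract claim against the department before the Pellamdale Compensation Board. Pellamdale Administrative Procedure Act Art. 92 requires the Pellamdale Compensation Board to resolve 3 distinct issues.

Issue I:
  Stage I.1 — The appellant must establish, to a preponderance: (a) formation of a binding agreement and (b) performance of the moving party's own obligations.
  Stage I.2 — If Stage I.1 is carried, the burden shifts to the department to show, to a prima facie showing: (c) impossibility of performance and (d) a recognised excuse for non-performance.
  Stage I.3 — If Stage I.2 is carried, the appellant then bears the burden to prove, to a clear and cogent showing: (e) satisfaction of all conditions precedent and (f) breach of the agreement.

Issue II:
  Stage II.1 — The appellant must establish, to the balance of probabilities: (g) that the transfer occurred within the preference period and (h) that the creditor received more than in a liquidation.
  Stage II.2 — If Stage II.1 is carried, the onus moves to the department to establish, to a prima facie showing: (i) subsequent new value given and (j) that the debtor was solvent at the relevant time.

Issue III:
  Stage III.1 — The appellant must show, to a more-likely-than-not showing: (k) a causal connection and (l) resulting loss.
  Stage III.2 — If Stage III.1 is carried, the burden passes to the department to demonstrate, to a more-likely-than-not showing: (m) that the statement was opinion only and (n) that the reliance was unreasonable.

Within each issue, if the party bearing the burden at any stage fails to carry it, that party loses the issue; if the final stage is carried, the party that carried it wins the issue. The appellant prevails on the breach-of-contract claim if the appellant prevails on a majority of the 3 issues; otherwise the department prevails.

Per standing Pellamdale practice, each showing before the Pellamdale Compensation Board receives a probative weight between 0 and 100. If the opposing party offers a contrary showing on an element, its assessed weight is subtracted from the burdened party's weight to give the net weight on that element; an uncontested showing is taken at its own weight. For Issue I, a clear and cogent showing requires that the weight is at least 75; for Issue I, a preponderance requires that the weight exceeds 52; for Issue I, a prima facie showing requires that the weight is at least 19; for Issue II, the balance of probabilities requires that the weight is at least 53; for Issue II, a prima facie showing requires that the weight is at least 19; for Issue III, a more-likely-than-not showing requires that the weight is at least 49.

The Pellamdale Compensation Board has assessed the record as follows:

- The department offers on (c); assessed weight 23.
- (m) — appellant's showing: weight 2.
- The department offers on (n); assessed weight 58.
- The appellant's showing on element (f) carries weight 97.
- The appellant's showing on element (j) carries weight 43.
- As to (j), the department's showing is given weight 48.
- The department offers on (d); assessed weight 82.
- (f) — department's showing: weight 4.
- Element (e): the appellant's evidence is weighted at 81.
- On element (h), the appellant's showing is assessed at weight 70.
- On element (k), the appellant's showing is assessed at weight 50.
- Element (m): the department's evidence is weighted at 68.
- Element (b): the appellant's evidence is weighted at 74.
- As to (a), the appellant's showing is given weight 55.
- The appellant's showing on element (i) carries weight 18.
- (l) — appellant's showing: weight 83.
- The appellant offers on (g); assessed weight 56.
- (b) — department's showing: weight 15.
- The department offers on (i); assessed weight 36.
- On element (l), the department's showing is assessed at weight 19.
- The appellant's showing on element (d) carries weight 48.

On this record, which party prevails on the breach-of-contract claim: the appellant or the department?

— Issue I —
Stage I.1 — burden on appellant; standard: a preponderance (weight exceeds 52).
    (a): 55 > 52 [met]
    (b): 74 − 15 = 59 > 52 [met]
  All elements met. The burden passes to the department.
Stage I.2 — burden on department; standard: a prima facie showing (weight is at least 19).
    (c): 23 ≥ 19 [met]
    (d): 82 − 48 = 34 ≥ 19 [met]
  Stage I.2 is satisfied; the onus moves to the appellant.
Stage I.3 — burden on appellant; standard: a clear and cogent showing (weight is at least 75).
    (e): 81 ≥ 75 [met]
    (f): 97 − 4 = 93 ≥ 75 [met]
  Stage I.3 carried; the final stage is satisfied.
With every stage satisfied, the appellant prevails on this issue.
— Issue II —
At Stage II.1 the appellant must meet the balance of probabilities (weight is at least 53): on (g) the weight is 56, ≥ 53, so (g) meets the standard; on (h) the weight is 70, ≥ 53, so (h) meets the standard.
  Stage II.1 carried; the burden shifts to the department.
At Stage II.2 the department must meet a prima facie showing (weight is at least 19): on (i) the weight is 36 less the opposing 18 gives net 18, which does not reach 19, so (i) does not meet the standard; on (j) the weight is 48 less the opposing 43 gives net 5, which does not reach 19, so (j) does not meet the standard.
  Not every element is met, so the department fails to carry Stage II.2.
So the appellant prevails on this issue.
— Issue III —
Stage III.1 (appellant, a more-likely-than-not showing, weight is at least 49): (k) 50 ≥ 49 — meets; (l) net 83−19=64 ≥ 49 — meets.
  All elements met. The burden passes to the department.
Stage III.2 (department, a more-likely-than-not showing, weight is at least 49): (m) net 68−2=66 ≥ 49 — meets; (n) 58 ≥ 49 — meets.
  Stage III.2 carried; the final stage is satisfied.
All stages carried — the department prevails on this issue.
Per-issue: Issue I → appellant; Issue II → appellant; Issue III → department. The appellant must prevail on a majority of issues; overall, the appellant prevails.

appellant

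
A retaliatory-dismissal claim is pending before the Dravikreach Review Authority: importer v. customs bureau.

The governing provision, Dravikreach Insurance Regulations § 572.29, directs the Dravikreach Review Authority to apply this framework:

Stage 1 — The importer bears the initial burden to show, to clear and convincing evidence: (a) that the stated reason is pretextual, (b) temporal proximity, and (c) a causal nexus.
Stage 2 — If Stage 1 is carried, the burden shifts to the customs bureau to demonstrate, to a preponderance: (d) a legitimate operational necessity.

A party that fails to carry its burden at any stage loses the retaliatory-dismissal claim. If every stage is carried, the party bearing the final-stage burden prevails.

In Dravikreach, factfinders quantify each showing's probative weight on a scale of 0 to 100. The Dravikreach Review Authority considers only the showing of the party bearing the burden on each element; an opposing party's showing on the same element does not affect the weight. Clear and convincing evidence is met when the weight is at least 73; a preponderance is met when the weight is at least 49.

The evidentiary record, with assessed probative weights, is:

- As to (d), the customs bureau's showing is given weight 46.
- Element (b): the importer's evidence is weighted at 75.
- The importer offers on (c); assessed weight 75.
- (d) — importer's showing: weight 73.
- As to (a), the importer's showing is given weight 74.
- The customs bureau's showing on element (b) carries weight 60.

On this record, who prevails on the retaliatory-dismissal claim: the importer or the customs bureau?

importer

Stage 1 (importer, clear and convincing evidence, weight is at least 73): (a) 74 ≥ 73 — meets; (b) 75 (customs bureau's 60 disregarded) ≥ 73 — meets; (c) 75 ≥ 73 — meets.
  The importer carries Stage 1; the customs bureau now bears the burden.
Stage 2 (customs bureau, a preponderance, weight is at least 49): (d) 46 (importer's 73 disregarded) < 49 — fails.
  Not every element is met, so the customs bureau fails to carry Stage 2.
So the importer prevails.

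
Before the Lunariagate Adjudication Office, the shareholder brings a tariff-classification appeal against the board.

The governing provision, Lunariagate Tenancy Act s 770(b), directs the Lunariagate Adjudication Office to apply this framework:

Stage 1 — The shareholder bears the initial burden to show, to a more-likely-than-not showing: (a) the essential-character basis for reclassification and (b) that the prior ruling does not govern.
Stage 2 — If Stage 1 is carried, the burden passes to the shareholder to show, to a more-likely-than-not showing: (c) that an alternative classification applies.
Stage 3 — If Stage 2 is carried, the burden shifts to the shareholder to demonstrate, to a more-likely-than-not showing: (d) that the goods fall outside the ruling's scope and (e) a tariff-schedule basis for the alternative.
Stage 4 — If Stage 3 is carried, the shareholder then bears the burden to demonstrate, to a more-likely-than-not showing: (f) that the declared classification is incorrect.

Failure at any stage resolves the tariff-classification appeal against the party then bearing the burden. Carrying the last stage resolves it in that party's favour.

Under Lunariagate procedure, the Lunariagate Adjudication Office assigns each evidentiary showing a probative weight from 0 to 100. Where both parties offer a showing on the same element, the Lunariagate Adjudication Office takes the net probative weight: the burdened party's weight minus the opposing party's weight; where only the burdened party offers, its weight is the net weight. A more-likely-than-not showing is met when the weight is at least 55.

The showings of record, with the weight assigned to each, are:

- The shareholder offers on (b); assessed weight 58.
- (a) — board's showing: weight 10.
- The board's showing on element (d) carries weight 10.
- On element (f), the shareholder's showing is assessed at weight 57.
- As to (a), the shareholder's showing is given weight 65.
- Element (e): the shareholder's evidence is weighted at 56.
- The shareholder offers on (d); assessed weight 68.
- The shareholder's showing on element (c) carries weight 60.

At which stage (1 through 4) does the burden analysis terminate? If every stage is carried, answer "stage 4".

stage 4

Stage 1 — burden on shareholder; standard: a more-likely-than-not showing (weight is at least 55).
    (a): 65 − 10 = 55 ≥ 55 [met]
    (b): 58 ≥ 55 [met]
  Stage 1 is satisfied; the shareholder continues to bear the burden.
Stage 2 — burden on shareholder; standard: a more-likely-than-not showing (weight is at least 55).
    (c): 60 ≥ 55 [met]
  All elements met. The shareholder retains the burden for Stage 3.
Stage 3 — burden on shareholder; standard: a more-likely-than-not showing (weight is at least 55).
    (d): 68 − 10 = 58 ≥ 55 [met]
    (e): 56 ≥ 55 [met]
  Stage 3 is satisfied; the shareholder continues to bear the burden.
Stage 4 — burden on shareholder; standard: a more-likely-than-not showing (weight is at least 55).
    (f): 57 ≥ 55 [met]
  Stage 4 carried; the final stage is satisfied.
Every stage carried; the shareholder prevails.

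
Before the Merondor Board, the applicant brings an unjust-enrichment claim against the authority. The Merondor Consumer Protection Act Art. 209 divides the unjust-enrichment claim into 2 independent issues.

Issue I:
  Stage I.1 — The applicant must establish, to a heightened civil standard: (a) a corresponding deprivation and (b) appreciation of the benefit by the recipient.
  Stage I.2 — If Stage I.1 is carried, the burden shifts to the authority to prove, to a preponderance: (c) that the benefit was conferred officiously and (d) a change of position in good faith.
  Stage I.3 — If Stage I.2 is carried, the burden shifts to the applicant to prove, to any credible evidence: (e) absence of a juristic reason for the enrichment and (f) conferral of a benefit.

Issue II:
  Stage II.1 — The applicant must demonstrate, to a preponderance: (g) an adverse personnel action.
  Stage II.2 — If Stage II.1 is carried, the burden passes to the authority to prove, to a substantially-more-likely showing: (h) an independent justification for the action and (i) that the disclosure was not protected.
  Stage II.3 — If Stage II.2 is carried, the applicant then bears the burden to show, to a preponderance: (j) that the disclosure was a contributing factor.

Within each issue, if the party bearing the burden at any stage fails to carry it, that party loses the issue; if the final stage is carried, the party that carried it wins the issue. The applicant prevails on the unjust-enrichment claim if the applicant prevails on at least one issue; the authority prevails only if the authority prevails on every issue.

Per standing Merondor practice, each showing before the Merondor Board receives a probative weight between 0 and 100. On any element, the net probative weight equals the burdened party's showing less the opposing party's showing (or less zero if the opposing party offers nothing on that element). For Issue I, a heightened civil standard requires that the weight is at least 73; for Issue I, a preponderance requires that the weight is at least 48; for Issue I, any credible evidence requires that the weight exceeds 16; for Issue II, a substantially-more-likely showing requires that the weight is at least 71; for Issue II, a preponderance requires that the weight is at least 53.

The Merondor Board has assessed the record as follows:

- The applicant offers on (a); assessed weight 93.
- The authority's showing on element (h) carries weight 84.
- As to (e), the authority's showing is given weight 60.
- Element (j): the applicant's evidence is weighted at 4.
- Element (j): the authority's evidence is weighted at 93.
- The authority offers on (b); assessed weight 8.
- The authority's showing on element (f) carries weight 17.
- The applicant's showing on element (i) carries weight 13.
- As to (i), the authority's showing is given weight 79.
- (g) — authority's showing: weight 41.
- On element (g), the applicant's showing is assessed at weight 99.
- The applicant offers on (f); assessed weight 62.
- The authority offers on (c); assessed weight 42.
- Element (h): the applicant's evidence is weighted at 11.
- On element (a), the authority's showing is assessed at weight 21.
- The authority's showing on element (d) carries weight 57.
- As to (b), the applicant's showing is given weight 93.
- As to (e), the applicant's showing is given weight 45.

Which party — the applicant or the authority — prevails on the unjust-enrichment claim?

applicant

— Issue I —
Stage I.1 — burden on applicant; standard: a heightened civil standard (weight is at least 73).
    (a): 93 − 21 = 72 < 73 [not met]
    (b): 93 − 8 = 85 ≥ 73 [met]
  Stage I.1 not carried; the applicant fails its burden.
So the authority prevails on this issue.
— Issue II —
Stage II.1 (applicant, a preponderance, weight is at least 53): (g) net 99−41=58 ≥ 53 — meets.
  All elements met. The burden passes to the authority.
Stage II.2 (authority, a substantially-more-likely showing, weight is at least 71): (h) net 84−11=73 ≥ 71 — meets; (i) net 79−13=66 < 71 — fails.
  Not every element is met, so the authority fails to carry Stage II.2.
The applicant prevails on this issue.
Per-issue: Issue I → authority; Issue II → applicant. The applicant must prevail on at least one issue; overall, the applicant prevails.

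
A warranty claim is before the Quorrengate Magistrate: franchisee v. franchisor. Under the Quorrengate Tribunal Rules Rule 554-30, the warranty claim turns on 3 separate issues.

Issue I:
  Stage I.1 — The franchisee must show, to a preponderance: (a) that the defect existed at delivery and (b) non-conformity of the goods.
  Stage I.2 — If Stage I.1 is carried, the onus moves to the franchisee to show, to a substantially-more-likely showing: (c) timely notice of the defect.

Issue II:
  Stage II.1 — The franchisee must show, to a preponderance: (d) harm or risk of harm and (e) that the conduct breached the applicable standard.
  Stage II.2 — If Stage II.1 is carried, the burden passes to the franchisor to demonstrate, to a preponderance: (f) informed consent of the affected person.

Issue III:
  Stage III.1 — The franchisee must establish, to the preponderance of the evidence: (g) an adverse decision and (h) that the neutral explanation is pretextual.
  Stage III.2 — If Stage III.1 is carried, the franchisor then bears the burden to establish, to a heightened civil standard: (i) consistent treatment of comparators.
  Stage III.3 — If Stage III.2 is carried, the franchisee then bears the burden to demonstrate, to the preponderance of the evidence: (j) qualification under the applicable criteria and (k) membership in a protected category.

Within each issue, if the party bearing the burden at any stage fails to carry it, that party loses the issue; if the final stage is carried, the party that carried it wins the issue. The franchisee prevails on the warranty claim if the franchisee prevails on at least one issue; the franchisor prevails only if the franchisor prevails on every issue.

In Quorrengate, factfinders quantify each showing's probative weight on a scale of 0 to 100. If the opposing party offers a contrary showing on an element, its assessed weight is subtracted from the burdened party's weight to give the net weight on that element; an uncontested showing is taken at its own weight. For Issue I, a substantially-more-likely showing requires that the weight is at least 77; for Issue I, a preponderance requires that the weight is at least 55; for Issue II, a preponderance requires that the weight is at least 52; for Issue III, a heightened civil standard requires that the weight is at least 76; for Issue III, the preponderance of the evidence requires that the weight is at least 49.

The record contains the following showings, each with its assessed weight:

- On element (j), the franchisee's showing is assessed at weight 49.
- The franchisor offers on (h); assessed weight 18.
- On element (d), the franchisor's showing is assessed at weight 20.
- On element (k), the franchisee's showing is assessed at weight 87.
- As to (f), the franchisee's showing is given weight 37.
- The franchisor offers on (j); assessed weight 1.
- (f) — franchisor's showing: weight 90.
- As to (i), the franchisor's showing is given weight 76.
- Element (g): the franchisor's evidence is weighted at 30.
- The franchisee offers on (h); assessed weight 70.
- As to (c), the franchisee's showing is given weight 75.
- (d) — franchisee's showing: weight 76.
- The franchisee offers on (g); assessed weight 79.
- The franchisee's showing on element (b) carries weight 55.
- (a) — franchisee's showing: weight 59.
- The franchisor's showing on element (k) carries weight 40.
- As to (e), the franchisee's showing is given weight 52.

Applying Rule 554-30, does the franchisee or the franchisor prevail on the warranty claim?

franchisor

— Issue I —
Stage I.1 (franchisee, a preponderance, weight is at least 55): (a) 59 ≥ 55 — meets; (b) 55 ≥ 55 — meets.
  Stage I.1 carried; the burden remains with the franchisee.
Stage I.2 (franchisee, a substantially-more-likely showing, weight is at least 77): (c) 75 < 77 — fails.
  The franchisee does not carry Stage I.2.
So the franchisor prevails on this issue.
— Issue II —
Stage II.1 — burden on franchisee; standard: a preponderance (weight is at least 52).
    (d): 76 − 20 = 56 ≥ 52 [met]
    (e): 52 ≥ 52 [met]
  Stage II.1 is satisfied; the onus moves to the franchisor.
Stage II.2 — burden on franchisor; standard: a preponderance (weight is at least 52).
    (f): 90 − 37 = 53 ≥ 52 [met]
  All elements met at the final stage.
With every stage satisfied, the franchisor prevails on this issue.
— Issue III —
Stage III.1 — burden on franchisee; standard: the preponderance of the evidence (weight is at least 49).
    (g): 79 − 30 = 49 ≥ 49 [met]
    (h): 70 − 18 = 52 ≥ 49 [met]
  The franchisee carries Stage III.1; the franchisor now bears the burden.
Stage III.2 — burden on franchisor; standard: a heightened civil standard (weight is at least 76).
    (i): 76 ≥ 76 [met]
  Stage III.2 is satisfied; the onus moves to the franchisee.
Stage III.3 — burden on franchisee; standard: the preponderance of the evidence (weight is at least 49).
    (j): 49 − 1 = 48 < 49 [not met]
    (k): 87 − 40 = 47 < 49 [not met]
  Not every element is met, so the franchisee fails to carry Stage III.3.
The analysis ends at Stage III.3; the franchisor prevails on this issue.
Per-issue: Issue I → franchisor; Issue II → franchisor; Issue III → franchisor. The franchisee must prevail on at least one issue; overall, the franchisor prevails.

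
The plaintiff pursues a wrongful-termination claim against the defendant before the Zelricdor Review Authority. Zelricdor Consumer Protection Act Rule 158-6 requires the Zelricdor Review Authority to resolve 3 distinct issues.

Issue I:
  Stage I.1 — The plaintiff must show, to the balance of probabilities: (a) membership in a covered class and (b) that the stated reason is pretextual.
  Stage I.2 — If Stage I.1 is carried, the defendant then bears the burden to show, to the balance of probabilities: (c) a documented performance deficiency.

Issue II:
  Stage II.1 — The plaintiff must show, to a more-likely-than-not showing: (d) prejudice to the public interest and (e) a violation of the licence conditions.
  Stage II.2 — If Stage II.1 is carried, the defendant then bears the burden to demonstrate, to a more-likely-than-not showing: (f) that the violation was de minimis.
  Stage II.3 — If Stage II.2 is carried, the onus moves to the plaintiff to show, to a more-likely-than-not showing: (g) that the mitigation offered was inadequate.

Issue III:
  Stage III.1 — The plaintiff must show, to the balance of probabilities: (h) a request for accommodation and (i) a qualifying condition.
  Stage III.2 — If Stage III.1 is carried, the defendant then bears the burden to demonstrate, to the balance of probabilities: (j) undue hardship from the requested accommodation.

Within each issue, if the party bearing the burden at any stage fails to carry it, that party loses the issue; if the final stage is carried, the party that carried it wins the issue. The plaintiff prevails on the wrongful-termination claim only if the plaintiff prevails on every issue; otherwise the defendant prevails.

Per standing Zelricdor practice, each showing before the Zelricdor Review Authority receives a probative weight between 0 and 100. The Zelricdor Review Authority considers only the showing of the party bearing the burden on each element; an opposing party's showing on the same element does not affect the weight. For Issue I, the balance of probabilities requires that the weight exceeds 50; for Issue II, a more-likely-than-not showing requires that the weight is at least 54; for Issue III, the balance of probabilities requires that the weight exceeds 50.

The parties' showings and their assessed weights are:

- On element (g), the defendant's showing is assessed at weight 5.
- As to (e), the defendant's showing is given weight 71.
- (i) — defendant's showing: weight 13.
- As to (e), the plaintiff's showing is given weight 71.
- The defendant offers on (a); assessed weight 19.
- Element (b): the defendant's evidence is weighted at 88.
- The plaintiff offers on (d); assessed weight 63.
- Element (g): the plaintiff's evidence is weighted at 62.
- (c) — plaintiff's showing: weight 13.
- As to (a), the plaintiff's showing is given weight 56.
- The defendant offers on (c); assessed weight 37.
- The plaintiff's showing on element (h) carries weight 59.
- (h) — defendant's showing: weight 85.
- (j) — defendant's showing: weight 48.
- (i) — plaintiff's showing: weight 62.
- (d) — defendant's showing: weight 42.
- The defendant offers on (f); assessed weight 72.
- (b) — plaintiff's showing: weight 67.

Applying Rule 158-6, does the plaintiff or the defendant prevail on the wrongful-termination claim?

plaintiff

— Issue I —
Stage I.1 — burden on plaintiff; standard: the balance of probabilities (weight exceeds 50).
    (a): 56 (defendant's 19 disregarded) > 50 [met]
    (b): 67 (defendant's 88 disregarded) > 50 [met]
  All elements met. The burden passes to the defendant.
Stage I.2 — burden on defendant; standard: the balance of probabilities (weight exceeds 50).
    (c): 37 (plaintiff's 13 disregarded) ≤ 50 [not met]
  Stage I.2 not carried; the defendant fails its burden.
The analysis ends at Stage I.2; the plaintiff prevails on this issue.
— Issue II —
Stage II.1 (plaintiff, a more-likely-than-not showing, weight is at least 54): (d) 63 (defendant's 42 disregarded) ≥ 54 — meets; (e) 71 (defendant's 71 disregarded) ≥ 54 — meets.
  All elements met. The burden passes to the defendant.
Stage II.2 (defendant, a more-likely-than-not showing, weight is at least 54): (f) 72 ≥ 54 — meets.
  All elements met. The burden passes to the plaintiff.
Stage II.3 (plaintiff, a more-likely-than-not showing, weight is at least 54): (g) 62 (defendant's 5 disregarded) ≥ 54 — meets.
  Stage II.3 carried; the final stage is satisfied.
With every stage satisfied, the plaintiff prevails on this issue.
— Issue III —
Stage III.1 (plaintiff, the balance of probabilities, weight exceeds 50): (h) 59 (defendant's 85 disregarded) > 50 — meets; (i) 62 (defendant's 13 disregarded) > 50 — meets.
  Stage III.1 carried; the burden shifts to the defendant.
Stage III.2 (defendant, the balance of probabilities, weight exceeds 50): (j) 48 ≤ 50 — fails.
  Not every element is met, so the defendant fails to carry Stage III.2.
The plaintiff prevails on this issue.
Per-issue: Issue I → plaintiff; Issue II → plaintiff; Issue III → plaintiff. The plaintiff must prevail on every issue; overall, the plaintiff prevails.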